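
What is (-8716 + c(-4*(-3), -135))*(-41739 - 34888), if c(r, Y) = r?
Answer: 666961408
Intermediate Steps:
(-8716 + c(-4*(-3), -135))*(-41739 - 34888) = (-8716 - 4*(-3))*(-41739 - 34888) = (-8716 + 12)*(-76627) = -8704*(-76627) = 666961408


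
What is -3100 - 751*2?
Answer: -4602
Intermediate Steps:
-3100 - 751*2 = -3100 - 1*1502 = -3100 - 1502 = -4602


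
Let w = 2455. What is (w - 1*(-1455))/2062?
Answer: 1955/1031 ≈ 1.8962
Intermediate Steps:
(w - 1*(-1455))/2062 = (2455 - 1*(-1455))/2062 = (2455 + 1455)*(1/2062) = 3910*(1/2062) = 1955/1031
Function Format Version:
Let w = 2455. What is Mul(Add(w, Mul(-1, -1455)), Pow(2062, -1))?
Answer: Rational(1955, 1031) ≈ 1.8962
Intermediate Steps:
Mul(Add(w, Mul(-1, -1455)), Pow(2062, -1)) = Mul(Add(2455, Mul(-1, -1455)), Pow(2062, -1)) = Mul(Add(2455, 1455), Rational(1, 2062)) = Mul(3910, Rational(1, 2062)) = Rational(1955, 1031)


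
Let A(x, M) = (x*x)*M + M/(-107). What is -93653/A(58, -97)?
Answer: 1431553/4987837 ≈ 0.28701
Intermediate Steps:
A(x, M) = -M/107 + M*x² (A(x, M) = x²*M + M*(-1/107) = M*x² - M/107 = -M/107 + M*x²)
-93653/A(58, -97) = -93653*(-1/(97*(-1/107 + 58²))) = -93653*(-1/(97*(-1/107 + 3364))) = -93653/((-97*359947/107)) = -93653/(-34914859/107) = -93653*(-107/34914859) = 1431553/4987837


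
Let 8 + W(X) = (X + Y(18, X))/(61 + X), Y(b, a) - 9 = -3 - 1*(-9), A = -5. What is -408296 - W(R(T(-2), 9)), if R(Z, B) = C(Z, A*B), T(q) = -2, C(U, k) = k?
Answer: -3266289/8 ≈ -4.0829e+5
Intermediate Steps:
R(Z, B) = -5*B
Y(b, a) = 15 (Y(b, a) = 9 + (-3 - 1*(-9)) = 9 + (-3 + 9) = 9 + 6 = 15)
W(X) = -8 + (15 + X)/(61 + X) (W(X) = -8 + (X + 15)/(61 + X) = -8 + (15 + X)/(61 + X))
-408296 - W(R(T(-2), 9)) = -408296 - (-473 - (-35)*9)/(61 - 5*9) = -408296 - (-473 - 7*(-45))/(61 - 45) = -408296 - (-473 + 315)/16 = -408296 - (-158)/16 = -408296 - 1*(-79/8) = -408296 + 79/8 = -3266289/8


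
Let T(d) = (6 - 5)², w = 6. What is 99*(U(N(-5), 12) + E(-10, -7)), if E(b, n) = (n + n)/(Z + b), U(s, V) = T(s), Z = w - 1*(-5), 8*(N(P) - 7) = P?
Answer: -1287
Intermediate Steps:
N(P) = 7 + P/8
T(d) = 1 (T(d) = 1² = 1)
Z = 11 (Z = 6 - 1*(-5) = 6 + 5 = 11)
U(s, V) = 1
E(b, n) = 2*n/(11 + b) (E(b, n) = (n + n)/(11 + b) = (2*n)/(11 + b) = 2*n/(11 + b))
99*(U(N(-5), 12) + E(-10, -7)) = 99*(1 + 2*(-7)/(11 - 10)) = 99*(1 + 2*(-7)/1) = 99*(1 + 2*(-7)*1) = 99*(1 - 14) = 99*(-13) = -1287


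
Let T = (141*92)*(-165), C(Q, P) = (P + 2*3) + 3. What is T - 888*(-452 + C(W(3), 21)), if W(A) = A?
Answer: -1765644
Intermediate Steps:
C(Q, P) = 9 + P (C(Q, P) = (P + 6) + 3 = (6 + P) + 3 = 9 + P)
T = -2140380 (T = 12972*(-165) = -2140380)
T - 888*(-452 + C(W(3), 21)) = -2140380 - 888*(-452 + (9 + 21)) = -2140380 - 888*(-452 + 30) = -2140380 - 888*(-422) = -2140380 + 374736 = -1765644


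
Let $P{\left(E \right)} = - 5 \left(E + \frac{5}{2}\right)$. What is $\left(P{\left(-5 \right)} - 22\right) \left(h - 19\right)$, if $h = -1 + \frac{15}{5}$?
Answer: $\frac{323}{2} \approx 161.5$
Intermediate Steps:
$P{\left(E \right)} = - \frac{25}{2} - 5 E$ ($P{\left(E \right)} = - 5 \left(E + 5 \cdot \frac{1}{2}\right) = - 5 \left(E + \frac{5}{2}\right) = - 5 \left(\frac{5}{2} + E\right) = - \frac{25}{2} - 5 E$)
$h = 2$ ($h = -1 + 15 \cdot \frac{1}{5} = -1 + 3 = 2$)
$\left(P{\left(-5 \right)} - 22\right) \left(h - 19\right) = \left(\left(- \frac{25}{2} - -25\right) - 22\right) \left(2 - 19\right) = \left(\left(- \frac{25}{2} + 25\right) - 22\right) \left(-17\right) = \left(\frac{25}{2} - 22\right) \left(-17\right) = \left(- \frac{19}{2}\right) \left(-17\right) = \frac{323}{2}$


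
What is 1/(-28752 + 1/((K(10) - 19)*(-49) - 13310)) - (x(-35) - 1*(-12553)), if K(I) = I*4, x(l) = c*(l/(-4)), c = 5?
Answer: -20773296904879/1649099716 ≈ -12597.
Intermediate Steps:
x(l) = -5*l/4 (x(l) = 5*(l/(-4)) = 5*(l*(-¼)) = 5*(-l/4) = -5*l/4)
K(I) = 4*I
1/(-28752 + 1/((K(10) - 19)*(-49) - 13310)) - (x(-35) - 1*(-12553)) = 1/(-28752 + 1/((4*10 - 19)*(-49) - 13310)) - (-5/4*(-35) - 1*(-12553)) = 1/(-28752 + 1/((40 - 19)*(-49) - 13310)) - (175/4 + 12553) = 1/(-28752 + 1/(21*(-49) - 13310)) - 1*50387/4 = 1/(-28752 + 1/(-1029 - 13310)) - 50387/4 = 1/(-28752 + 1/(-14339)) - 50387/4 = 1/(-28752 - 1/14339) - 50387/4 = 1/(-412274929/14339) - 50387/4 = -14339/412274929 - 50387/4 = -20773296904879/1649099716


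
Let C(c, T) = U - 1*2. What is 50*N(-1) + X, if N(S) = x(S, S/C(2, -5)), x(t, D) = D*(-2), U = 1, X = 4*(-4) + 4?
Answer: -112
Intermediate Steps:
X = -12 (X = -16 + 4 = -12)
C(c, T) = -1 (C(c, T) = 1 - 1*2 = 1 - 2 = -1)
x(t, D) = -2*D
N(S) = 2*S (N(S) = -2*S/(-1) = -2*S*(-1) = -(-2)*S = 2*S)
50*N(-1) + X = 50*(2*(-1)) - 12 = 50*(-2) - 12 = -100 - 12 = -112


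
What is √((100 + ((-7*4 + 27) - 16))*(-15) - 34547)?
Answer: 4*I*√2237 ≈ 189.19*I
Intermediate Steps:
√((100 + ((-7*4 + 27) - 16))*(-15) - 34547) = √((100 + ((-28 + 27) - 16))*(-15) - 34547) = √((100 + (-1 - 16))*(-15) - 34547) = √((100 - 17)*(-15) - 34547) = √(83*(-15) - 34547) = √(-1245 - 34547) = √(-35792) = 4*I*√2237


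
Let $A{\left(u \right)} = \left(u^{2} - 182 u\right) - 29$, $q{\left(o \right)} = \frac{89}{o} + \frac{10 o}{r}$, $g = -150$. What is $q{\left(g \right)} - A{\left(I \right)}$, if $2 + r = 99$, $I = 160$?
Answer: $\frac{51404317}{14550} \approx 3532.9$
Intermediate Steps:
$r = 97$ ($r = -2 + 99 = 97$)
$q{\left(o \right)} = \frac{89}{o} + \frac{10 o}{97}$
$A{\left(u \right)} = -29 + u^{2} - 182 u$
$q{\left(g \right)} - A{\left(I \right)} = \left(\frac{89}{-150} + \frac{10}{97} \left(-150\right)\right) - \left(-29 + 160^{2} - 29120\right) = \left(89 \left(- \frac{1}{150}\right) - \frac{1500}{97}\right) - \left(-29 + 25600 - 29120\right) = \left(- \frac{89}{150} - \frac{1500}{97}\right) - -3549 = - \frac{233633}{14550} + 3549 = \frac{51404317}{14550}$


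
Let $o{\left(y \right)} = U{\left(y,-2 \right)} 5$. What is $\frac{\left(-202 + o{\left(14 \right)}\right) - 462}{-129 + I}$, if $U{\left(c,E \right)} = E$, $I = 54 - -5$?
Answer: $\frac{337}{35} \approx 9.6286$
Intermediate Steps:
$I = 59$ ($I = 54 + 5 = 59$)
$o{\left(y \right)} = -10$ ($o{\left(y \right)} = \left(-2\right) 5 = -10$)
$\frac{\left(-202 + o{\left(14 \right)}\right) - 462}{-129 + I} = \frac{\left(-202 - 10\right) - 462}{-129 + 59} = \frac{-212 - 462}{-70} = \left(-674\right) \left(- \frac{1}{70}\right) = \frac{337}{35}$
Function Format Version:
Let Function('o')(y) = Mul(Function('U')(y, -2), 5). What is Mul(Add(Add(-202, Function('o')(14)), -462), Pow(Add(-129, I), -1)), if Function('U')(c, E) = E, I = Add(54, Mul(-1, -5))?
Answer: Rational(337, 35) ≈ 9.6286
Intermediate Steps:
I = 59 (I = Add(54, 5) = 59)
Function('o')(y) = -10 (Function('o')(y) = Mul(-2, 5) = -10)
Mul(Add(Add(-202, Function('o')(14)), -462), Pow(Add(-129, I), -1)) = Mul(Add(Add(-202, -10), -462), Pow(Add(-129, 59), -1)) = Mul(Add(-212, -462), Pow(-70, -1)) = Mul(-674, Rational(-1, 70)) = Rational(337, 35)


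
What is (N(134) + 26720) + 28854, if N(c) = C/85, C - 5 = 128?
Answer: 4723923/85 ≈ 55576.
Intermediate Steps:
C = 133 (C = 5 + 128 = 133)
N(c) = 133/85
(N(134) + 26720) + 28854 = (133/85 + 26720) + 28854 = 2271333/85 + 28854 = 4723923/85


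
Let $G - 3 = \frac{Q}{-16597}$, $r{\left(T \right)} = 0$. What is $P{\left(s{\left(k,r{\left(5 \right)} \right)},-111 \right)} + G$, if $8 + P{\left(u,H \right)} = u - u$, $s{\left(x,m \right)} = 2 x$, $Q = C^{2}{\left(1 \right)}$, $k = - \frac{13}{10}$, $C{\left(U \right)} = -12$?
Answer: $- \frac{83129}{16597} \approx -5.0087$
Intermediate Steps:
$k = - \frac{13}{10}$ ($k = \left(-13\right) \frac{1}{10} = - \frac{13}{10} \approx -1.3$)
$Q = 144$ ($Q = \left(-12\right)^{2} = 144$)
$P{\left(u,H \right)} = -8$ ($P{\left(u,H \right)} = -8 + \left(u - u\right) = -8 + 0 = -8$)
$G = \frac{49647}{16597}$ ($G = 3 + \frac{144}{-16597} = 3 + 144 \left(- \frac{1}{16597}\right) = 3 - \frac{144}{16597} = \frac{49647}{16597} \approx 2.9913$)
$P{\left(s{\left(k,r{\left(5 \right)} \right)},-111 \right)} + G = -8 + \frac{49647}{16597} = - \frac{83129}{16597}$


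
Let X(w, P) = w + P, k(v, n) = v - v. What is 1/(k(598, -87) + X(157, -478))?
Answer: -1/321 ≈ -0.0031153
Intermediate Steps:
k(v, n) = 0
X(w, P) = P + w
1/(k(598, -87) + X(157, -478)) = 1/(0 + (-478 + 157)) = 1/(0 - 321) = 1/(-321) = -1/321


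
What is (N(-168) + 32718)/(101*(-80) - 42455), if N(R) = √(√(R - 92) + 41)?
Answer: -10906/16845 - √(41 + 2*I*√65)/50535 ≈ -0.64756 - 2.4464e-5*I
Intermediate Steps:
N(R) = √(41 + √(-92 + R)) (N(R) = √(√(-92 + R) + 41) = √(41 + √(-92 + R)))
(N(-168) + 32718)/(101*(-80) - 42455) = (√(41 + √(-92 - 168)) + 32718)/(101*(-80) - 42455) = (√(41 + √(-260)) + 32718)/(-8080 - 42455) = (√(41 + 2*I*√65) + 32718)/(-50535) = (32718 + √(41 + 2*I*√65))*(-1/50535) = -10906/16845 - √(41 + 2*I*√65)/50535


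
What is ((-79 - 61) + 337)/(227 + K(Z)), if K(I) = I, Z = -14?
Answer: 197/213 ≈ 0.92488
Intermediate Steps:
((-79 - 61) + 337)/(227 + K(Z)) = ((-79 - 61) + 337)/(227 - 14) = (-140 + 337)/213 = (1/213)*197 = 197/213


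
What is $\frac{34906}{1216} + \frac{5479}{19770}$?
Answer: $\frac{174188521}{6010080} \approx 28.983$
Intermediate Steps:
$\frac{34906}{1216} + \frac{5479}{19770} = 34906 \cdot \frac{1}{1216} + 5479 \cdot \frac{1}{19770} = \frac{17453}{608} + \frac{5479}{19770} = \frac{174188521}{6010080}$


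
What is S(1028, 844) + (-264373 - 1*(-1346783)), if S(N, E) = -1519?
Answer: 1080891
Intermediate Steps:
S(1028, 844) + (-264373 - 1*(-1346783)) = -1519 + (-264373 - 1*(-1346783)) = -1519 + (-264373 + 1346783) = -1519 + 1082410 = 1080891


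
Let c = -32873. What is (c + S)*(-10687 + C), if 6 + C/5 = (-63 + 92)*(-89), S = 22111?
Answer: 254219964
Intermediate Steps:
C = -12935 (C = -30 + 5*((-63 + 92)*(-89)) = -30 + 5*(29*(-89)) = -30 + 5*(-2581) = -30 - 12905 = -12935)
(c + S)*(-10687 + C) = (-32873 + 22111)*(-10687 - 12935) = -10762*(-23622) = 254219964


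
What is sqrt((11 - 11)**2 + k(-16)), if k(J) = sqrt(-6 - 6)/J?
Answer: 3**(1/4)*(1 - I)/4 ≈ 0.32902 - 0.32902*I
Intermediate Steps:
k(J) = 2*I*sqrt(3)/J (k(J) = sqrt(-12)/J = (2*I*sqrt(3))/J = 2*I*sqrt(3)/J)
sqrt((11 - 11)**2 + k(-16)) = sqrt((11 - 11)**2 + 2*I*sqrt(3)/(-16)) = sqrt(0**2 + 2*I*sqrt(3)*(-1/16)) = sqrt(0 - I*sqrt(3)/8) = sqrt(-I*sqrt(3)/8) = sqrt(2)*3**(1/4)*sqrt(-I)/4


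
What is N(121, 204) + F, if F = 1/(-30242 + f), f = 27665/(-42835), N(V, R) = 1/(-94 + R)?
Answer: 258146377/28499762170 ≈ 0.0090578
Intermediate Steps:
f = -5533/8567 (f = 27665*(-1/42835) = -5533/8567 ≈ -0.64585)
F = -8567/259088747 (F = 1/(-30242 - 5533/8567) = 1/(-259088747/8567) = -8567/259088747 ≈ -3.3066e-5)
N(121, 204) + F = 1/(-94 + 204) - 8567/259088747 = 1/110 - 8567/259088747 = 258146377/28499762170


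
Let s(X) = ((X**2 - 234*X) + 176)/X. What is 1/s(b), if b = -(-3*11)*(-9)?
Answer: -27/14353 ≈ -0.0018811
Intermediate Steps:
b = -297 (b = -(-33)*(-9) = -1*297 = -297)
s(X) = (176 + X**2 - 234*X)/X
1/s(b) = 1/(-234 - 297 + 176/(-297)) = 1/(-234 - 297 + 176*(-1/297)) = 1/(-234 - 297 - 16/27) = 1/(-14353/27) = -27/14353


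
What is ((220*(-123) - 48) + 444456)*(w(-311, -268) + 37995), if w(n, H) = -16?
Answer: 15850459692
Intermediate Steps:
((220*(-123) - 48) + 444456)*(w(-311, -268) + 37995) = ((220*(-123) - 48) + 444456)*(-16 + 37995) = ((-27060 - 48) + 444456)*37979 = (-27108 + 444456)*37979 = 417348*37979 = 15850459692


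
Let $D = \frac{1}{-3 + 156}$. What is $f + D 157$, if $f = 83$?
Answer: $\frac{12856}{153} \approx 84.026$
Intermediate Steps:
$D = \frac{1}{153} \approx 0.0065359$
$f + D 157 = 83 + \frac{1}{153} \cdot 157 = 83 + \frac{157}{153} = \frac{12856}{153}$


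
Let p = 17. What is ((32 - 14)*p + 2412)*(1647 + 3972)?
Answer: 15272442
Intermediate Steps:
((32 - 14)*p + 2412)*(1647 + 3972) = ((32 - 14)*17 + 2412)*(1647 + 3972) = (18*17 + 2412)*5619 = (306 + 2412)*5619 = 2718*5619 = 15272442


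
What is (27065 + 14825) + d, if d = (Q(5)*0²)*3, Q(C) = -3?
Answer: 41890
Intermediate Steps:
d = 0 (d = -3*0²*3 = -3*0*3 = 0*3 = 0)
(27065 + 14825) + d = (27065 + 14825) + 0 = 41890 + 0 = 41890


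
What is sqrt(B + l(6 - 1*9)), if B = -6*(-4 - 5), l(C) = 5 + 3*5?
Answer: sqrt(74) ≈ 8.6023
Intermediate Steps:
l(C) = 20 (l(C) = 5 + 15 = 20)
B = 54 (B = -6*(-9) = 54)
sqrt(B + l(6 - 1*9)) = sqrt(54 + 20) = sqrt(74)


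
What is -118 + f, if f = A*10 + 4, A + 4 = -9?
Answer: -244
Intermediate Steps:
A = -13 (A = -4 - 9 = -13)
f = -126 (f = -13*10 + 4 = -130 + 4 = -126)
-118 + f = -118 - 126 = -244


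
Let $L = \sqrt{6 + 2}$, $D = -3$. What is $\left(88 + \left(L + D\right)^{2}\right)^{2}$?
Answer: $11313 - 2520 \sqrt{2} \approx 7749.2$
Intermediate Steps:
$L = 2 \sqrt{2}$ ($L = \sqrt{8} = 2 \sqrt{2} \approx 2.8284$)
$\left(88 + \left(L + D\right)^{2}\right)^{2} = \left(88 + \left(2 \sqrt{2} - 3\right)^{2}\right)^{2} = \left(88 + \left(-3 + 2 \sqrt{2}\right)^{2}\right)^{2}$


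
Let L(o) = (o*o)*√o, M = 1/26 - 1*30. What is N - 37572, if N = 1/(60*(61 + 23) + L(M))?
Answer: 4*(-5700057513*√20254 + 832060490326*I)/(-88583040*I + 606841*√20254) ≈ -37572.0 - 9.9182e-5*I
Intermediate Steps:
M = -779/26 (M = 1/26 - 30 = -779/26 ≈ -29.962)
L(o) = o^(5/2) (L(o) = o²*√o = o^(5/2))
N = 1/(5040 + 606841*I*√20254/17576) (N = 1/(60*(61 + 23) + (-779/26)^(5/2)) = 1/(60*84 + 606841*I*√20254/17576) = 1/(5040 + 606841*I*√20254/17576) ≈ 0.00010172 - 9.9174e-5*I)
N - 37572 = (59882135040/588677384041499 - 410224516*I*√20254/588677384041499) - 37572 = -22117786613325065388/588677384041499 - 410224516*I*√20254/588677384041499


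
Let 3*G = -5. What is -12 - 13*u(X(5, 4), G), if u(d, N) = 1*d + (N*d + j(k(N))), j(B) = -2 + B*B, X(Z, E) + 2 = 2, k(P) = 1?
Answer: 1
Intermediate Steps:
X(Z, E) = 0 (X(Z, E) = -2 + 2 = 0)
G = -5/3 (G = (⅓)*(-5) = -5/3 ≈ -1.6667)
j(B) = -2 + B²
u(d, N) = -1 + d + N*d (u(d, N) = 1*d + (N*d + (-2 + 1²)) = d + (N*d + (-2 + 1)) = d + (N*d - 1) = d + (-1 + N*d) = -1 + d + N*d)
-12 - 13*u(X(5, 4), G) = -12 - 13*(-1 + 0 - 5/3*0) = -12 - 13*(-1 + 0 + 0) = -12 - 13*(-1) = -12 + 13 = 1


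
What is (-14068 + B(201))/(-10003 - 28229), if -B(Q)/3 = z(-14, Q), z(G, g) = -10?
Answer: 7019/19116 ≈ 0.36718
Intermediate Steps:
B(Q) = 30 (B(Q) = -3*(-10) = 30)
(-14068 + B(201))/(-10003 - 28229) = (-14068 + 30)/(-10003 - 28229) = -14038/(-38232) = -14038*(-1/38232) = 7019/19116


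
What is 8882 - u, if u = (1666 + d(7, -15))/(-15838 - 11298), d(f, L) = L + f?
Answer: 120511805/13568 ≈ 8882.1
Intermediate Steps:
u = -829/13568 (u = (1666 + (-15 + 7))/(-15838 - 11298) = (1666 - 8)/(-27136) = 1658*(-1/27136) = -829/13568 ≈ -0.061100)
8882 - u = 8882 - 1*(-829/13568) = 8882 + 829/13568 = 120511805/13568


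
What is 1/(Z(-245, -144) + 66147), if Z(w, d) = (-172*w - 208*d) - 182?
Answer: 1/138057 ≈ 7.2434e-6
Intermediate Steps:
Z(w, d) = -182 - 208*d - 172*w (Z(w, d) = (-208*d - 172*w) - 182 = -182 - 208*d - 172*w)
1/(Z(-245, -144) + 66147) = 1/((-182 - 208*(-144) - 172*(-245)) + 66147) = 1/((-182 + 29952 + 42140) + 66147) = 1/(71910 + 66147) = 1/138057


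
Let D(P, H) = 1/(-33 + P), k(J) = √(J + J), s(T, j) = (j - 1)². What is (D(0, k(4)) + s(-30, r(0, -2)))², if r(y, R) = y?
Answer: 1024/1089 ≈ 0.94031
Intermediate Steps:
s(T, j) = (-1 + j)²
k(J) = √2*√J (k(J) = √(2*J) = √2*√J)
(D(0, k(4)) + s(-30, r(0, -2)))² = (1/(-33 + 0) + (-1 + 0)²)² = (1/(-33) + (-1)²)² = (-1/33 + 1)² = (32/33)² = 1024/1089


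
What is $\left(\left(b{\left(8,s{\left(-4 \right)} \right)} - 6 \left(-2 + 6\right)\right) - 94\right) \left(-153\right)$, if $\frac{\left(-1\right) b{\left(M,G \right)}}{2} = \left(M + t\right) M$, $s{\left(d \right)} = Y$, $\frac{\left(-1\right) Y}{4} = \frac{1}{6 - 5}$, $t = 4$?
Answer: $47430$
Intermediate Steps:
$Y = -4$ ($Y = - \frac{4}{6 - 5} = - \frac{4}{1} = \left(-4\right) 1 = -4$)
$s{\left(d \right)} = -4$
$b{\left(M,G \right)} = - 2 M \left(4 + M\right)$ ($b{\left(M,G \right)} = - 2 \left(M + 4\right) M = - 2 \left(4 + M\right) M = - 2 M \left(4 + M\right)$)
$\left(\left(b{\left(8,s{\left(-4 \right)} \right)} - 6 \left(-2 + 6\right)\right) - 94\right) \left(-153\right) = \left(\left(\left(-2\right) 8 \left(4 + 8\right) - 6 \left(-2 + 6\right)\right) - 94\right) \left(-153\right) = \left(\left(\left(-2\right) 8 \cdot 12 - 6 \cdot 4\right) - 94\right) \left(-153\right) = \left(\left(-192 - 24\right) - 94\right) \left(-153\right) = \left(-216 - 94\right) \left(-153\right) = \left(-310\right) \left(-153\right) = 47430$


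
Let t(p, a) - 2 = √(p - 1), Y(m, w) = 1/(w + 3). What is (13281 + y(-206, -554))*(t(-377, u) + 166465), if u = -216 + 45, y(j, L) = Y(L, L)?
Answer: 1218177206610/551 + 21953490*I*√42/551 ≈ 2.2108e+9 + 2.5821e+5*I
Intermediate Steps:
Y(m, w) = 1/(3 + w)
y(j, L) = 1/(3 + L)
u = -171
t(p, a) = 2 + √(-1 + p) (t(p, a) = 2 + √(p - 1) = 2 + √(-1 + p))
(13281 + y(-206, -554))*(t(-377, u) + 166465) = (13281 + 1/(3 - 554))*((2 + √(-1 - 377)) + 166465) = (13281 + 1/(-551))*((2 + √(-378)) + 166465) = (13281 - 1/551)*((2 + 3*I*√42) + 166465) = 7317830*(166467 + 3*I*√42)/551 = 1218177206610/551 + 21953490*I*√42/551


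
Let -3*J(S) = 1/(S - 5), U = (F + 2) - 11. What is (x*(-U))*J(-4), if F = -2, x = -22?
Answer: -242/27 ≈ -8.9630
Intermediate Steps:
U = -11 (U = (-2 + 2) - 11 = 0 - 11 = -11)
J(S) = -1/(3*(-5 + S)) (J(S) = -1/(3*(S - 5)) = -1/(3*(-5 + S)))
(x*(-U))*J(-4) = (-(-22)*(-11))*(-1/(-15 + 3*(-4))) = (-22*11)*(-1/(-15 - 12)) = -(-242)/(-27) = -(-242)*(-1)/27 = -242*1/27 = -242/27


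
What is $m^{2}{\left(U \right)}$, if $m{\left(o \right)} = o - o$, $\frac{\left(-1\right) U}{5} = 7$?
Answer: $0$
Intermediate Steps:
$U = -35$ ($U = \left(-5\right) 7 = -35$)
$m{\left(o \right)} = 0$
$m^{2}{\left(U \right)} = 0^{2} = 0$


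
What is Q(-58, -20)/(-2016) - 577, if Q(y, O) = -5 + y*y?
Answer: -1166591/2016 ≈ -578.67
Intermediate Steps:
Q(y, O) = -5 + y**2
Q(-58, -20)/(-2016) - 577 = (-5 + (-58)**2)/(-2016) - 577 = (-5 + 3364)*(-1/2016) - 577 = 3359*(-1/2016) - 577 = -3359/2016 - 577 = -1166591/2016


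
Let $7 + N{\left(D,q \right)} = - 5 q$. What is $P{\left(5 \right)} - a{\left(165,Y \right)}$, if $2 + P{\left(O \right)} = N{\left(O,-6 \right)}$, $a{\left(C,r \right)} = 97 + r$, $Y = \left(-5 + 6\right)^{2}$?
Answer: $-77$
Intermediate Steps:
$Y = 1$ ($Y = 1^{2} = 1$)
$N{\left(D,q \right)} = -7 - 5 q$
$P{\left(O \right)} = 21$ ($P{\left(O \right)} = -2 - -23 = -2 + \left(-7 + 30\right) = -2 + 23 = 21$)
$P{\left(5 \right)} - a{\left(165,Y \right)} = 21 - \left(97 + 1\right) = 21 - 98 = -77$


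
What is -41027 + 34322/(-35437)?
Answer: -1453908121/35437 ≈ -41028.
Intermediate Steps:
-41027 + 34322/(-35437) = -41027 + 34322*(-1/35437) = -41027 - 34322/35437 = -1453908121/35437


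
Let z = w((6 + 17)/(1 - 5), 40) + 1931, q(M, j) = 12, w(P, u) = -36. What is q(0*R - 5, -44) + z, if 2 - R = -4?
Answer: 1907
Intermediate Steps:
R = 6 (R = 2 - 1*(-4) = 2 + 4 = 6)
z = 1895 (z = -36 + 1931 = 1895)
q(0*R - 5, -44) + z = 12 + 1895 = 1907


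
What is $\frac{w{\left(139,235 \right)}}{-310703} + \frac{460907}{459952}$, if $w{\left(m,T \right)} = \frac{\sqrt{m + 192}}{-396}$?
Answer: $\frac{460907}{459952} + \frac{\sqrt{331}}{123038388} \approx 1.0021$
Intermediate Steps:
$w{\left(m,T \right)} = - \frac{\sqrt{192 + m}}{396}$ ($w{\left(m,T \right)} = \sqrt{192 + m} \left(- \frac{1}{396}\right) = - \frac{\sqrt{192 + m}}{396}$)
$\frac{w{\left(139,235 \right)}}{-310703} + \frac{460907}{459952} = \frac{\left(- \frac{1}{396}\right) \sqrt{192 + 139}}{-310703} + \frac{460907}{459952} = - \frac{\sqrt{331}}{396} \left(- \frac{1}{310703}\right) + 460907 \cdot \frac{1}{459952} = \frac{\sqrt{331}}{123038388} + \frac{460907}{459952} = \frac{460907}{459952} + \frac{\sqrt{331}}{123038388}$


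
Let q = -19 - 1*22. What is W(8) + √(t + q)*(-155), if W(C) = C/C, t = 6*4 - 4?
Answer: 1 - 155*I*√21 ≈ 1.0 - 710.3*I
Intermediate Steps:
t = 20 (t = 24 - 4 = 20)
W(C) = 1
q = -41 (q = -19 - 22 = -41)
W(8) + √(t + q)*(-155) = 1 + √(20 - 41)*(-155) = 1 + √(-21)*(-155) = 1 + (I*√21)*(-155) = 1 - 155*I*√21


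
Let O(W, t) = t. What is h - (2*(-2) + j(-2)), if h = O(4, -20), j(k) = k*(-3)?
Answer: -22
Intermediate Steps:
j(k) = -3*k
h = -20
h - (2*(-2) + j(-2)) = -20 - (2*(-2) - 3*(-2)) = -20 - (-4 + 6) = -20 - 1*2 = -20 - 2 = -22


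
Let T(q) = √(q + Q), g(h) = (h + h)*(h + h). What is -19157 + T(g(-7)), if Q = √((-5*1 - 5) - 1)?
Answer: -19157 + √(196 + I*√11) ≈ -19143.0 + 0.11845*I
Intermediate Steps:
g(h) = 4*h² (g(h) = (2*h)*(2*h) = 4*h²)
Q = I*√11 (Q = √((-5 - 5) - 1) = √(-10 - 1) = √(-11) = I*√11 ≈ 3.3166*I)
T(q) = √(q + I*√11)
-19157 + T(g(-7)) = -19157 + √(4*(-7)² + I*√11) = -19157 + √(4*49 + I*√11) = -19157 + √(196 + I*√11)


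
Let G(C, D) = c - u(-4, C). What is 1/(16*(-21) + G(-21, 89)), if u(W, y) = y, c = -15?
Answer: -1/330 ≈ -0.0030303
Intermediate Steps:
G(C, D) = -15 - C
1/(16*(-21) + G(-21, 89)) = 1/(16*(-21) + (-15 - 1*(-21))) = 1/(-336 + (-15 + 21)) = 1/(-336 + 6) = 1/(-330) = -1/330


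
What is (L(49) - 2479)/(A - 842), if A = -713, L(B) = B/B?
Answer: 2478/1555 ≈ 1.5936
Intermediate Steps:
L(B) = 1
(L(49) - 2479)/(A - 842) = (1 - 2479)/(-713 - 842) = -2478/(-1555) = -2478*(-1/1555) = 2478/1555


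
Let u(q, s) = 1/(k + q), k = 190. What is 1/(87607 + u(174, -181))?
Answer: 364/31888949 ≈ 1.1415e-5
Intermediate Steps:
u(q, s) = 1/(190 + q)
1/(87607 + u(174, -181)) = 1/(87607 + 1/(190 + 174)) = 1/(87607 + 1/364) = 1/(31888949/364) = 364/31888949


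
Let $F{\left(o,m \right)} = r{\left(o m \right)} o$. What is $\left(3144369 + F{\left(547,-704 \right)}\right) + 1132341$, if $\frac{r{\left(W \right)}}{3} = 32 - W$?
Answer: $636258630$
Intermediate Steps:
$r{\left(W \right)} = 96 - 3 W$ ($r{\left(W \right)} = 3 \left(32 - W\right) = 96 - 3 W$)
$F{\left(o,m \right)} = o \left(96 - 3 m o\right)$ ($F{\left(o,m \right)} = \left(96 - 3 o m\right) o = \left(96 - 3 m o\right) o = o \left(96 - 3 m o\right)$)
$\left(3144369 + F{\left(547,-704 \right)}\right) + 1132341 = \left(3144369 + 3 \cdot 547 \left(32 - \left(-704\right) 547\right)\right) + 1132341 = \left(3144369 + 3 \cdot 547 \left(32 + 385088\right)\right) + 1132341 = \left(3144369 + 3 \cdot 547 \cdot 385120\right) + 1132341 = \left(3144369 + 631981920\right) + 1132341 = 635126289 + 1132341 = 636258630$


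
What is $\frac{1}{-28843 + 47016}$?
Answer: $\frac{1}{18173} \approx 5.5027 \cdot 10^{-5}$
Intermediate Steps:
$\frac{1}{-28843 + 47016} = \frac{1}{18173}$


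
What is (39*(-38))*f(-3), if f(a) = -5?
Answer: 7410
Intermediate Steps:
(39*(-38))*f(-3) = (39*(-38))*(-5) = -1482*(-5) = 7410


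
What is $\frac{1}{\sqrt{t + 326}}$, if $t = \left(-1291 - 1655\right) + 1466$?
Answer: $- \frac{i \sqrt{1154}}{1154} \approx - 0.029437 i$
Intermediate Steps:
$t = -1480$ ($t = -2946 + 1466 = -1480$)
$\frac{1}{\sqrt{t + 326}} = \frac{1}{\sqrt{-1480 + 326}} = \frac{1}{\sqrt{-1154}} = \frac{1}{i \sqrt{1154}} = - \frac{i \sqrt{1154}}{1154}$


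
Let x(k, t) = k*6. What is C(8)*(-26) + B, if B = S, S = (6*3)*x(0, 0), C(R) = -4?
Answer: 104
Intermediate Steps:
x(k, t) = 6*k
S = 0 (S = (6*3)*(6*0) = 18*0 = 0)
B = 0
C(8)*(-26) + B = -4*(-26) + 0 = 104 + 0 = 104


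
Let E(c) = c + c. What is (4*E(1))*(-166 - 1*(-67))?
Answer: -792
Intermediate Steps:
E(c) = 2*c
(4*E(1))*(-166 - 1*(-67)) = (4*(2*1))*(-166 - 1*(-67)) = (4*2)*(-166 + 67) = 8*(-99) = -792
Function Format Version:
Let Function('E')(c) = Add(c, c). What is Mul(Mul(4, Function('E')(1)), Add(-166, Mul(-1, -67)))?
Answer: -792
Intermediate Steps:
Function('E')(c) = Mul(2, c)
Mul(Mul(4, Function('E')(1)), Add(-166, Mul(-1, -67))) = Mul(Mul(4, Mul(2, 1)), Add(-166, Mul(-1, -67))) = Mul(Mul(4, 2), Add(-166, 67)) = Mul(8, -99) = -792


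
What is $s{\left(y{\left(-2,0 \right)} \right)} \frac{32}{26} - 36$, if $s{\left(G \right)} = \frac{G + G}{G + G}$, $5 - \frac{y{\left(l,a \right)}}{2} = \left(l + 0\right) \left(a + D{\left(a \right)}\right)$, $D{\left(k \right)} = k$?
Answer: $- \frac{452}{13} \approx -34.769$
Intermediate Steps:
$y{\left(l,a \right)} = 10 - 4 a l$ ($y{\left(l,a \right)} = 10 - 2 \left(l + 0\right) \left(a + a\right) = 10 - 2 l 2 a = 10 - 2 \cdot 2 a l = 10 - 4 a l$)
$s{\left(G \right)} = 1$ ($s{\left(G \right)} = \frac{2 G}{2 G} = 2 G \frac{1}{2 G} = 1$)
$s{\left(y{\left(-2,0 \right)} \right)} \frac{32}{26} - 36 = 1 \cdot \frac{32}{26} - 36 = 1 \cdot 32 \cdot \frac{1}{26} - 36 = 1 \cdot \frac{16}{13} - 36 = \frac{16}{13} - 36 = - \frac{452}{13}$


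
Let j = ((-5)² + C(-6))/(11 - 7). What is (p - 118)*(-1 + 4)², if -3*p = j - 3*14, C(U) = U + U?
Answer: -3783/4 ≈ -945.75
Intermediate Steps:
C(U) = 2*U
j = 13/4 (j = ((-5)² + 2*(-6))/(11 - 7) = (25 - 12)/4 = 13*(¼) = 13/4 ≈ 3.2500)
p = 155/12 (p = -(13/4 - 3*14)/3 = -(13/4 - 1*42)/3 = -(13/4 - 42)/3 = -⅓*(-155/4) = 155/12 ≈ 12.917)
(p - 118)*(-1 + 4)² = (155/12 - 118)*(-1 + 4)² = -1261/12*3² = -1261/12*9 = -3783/4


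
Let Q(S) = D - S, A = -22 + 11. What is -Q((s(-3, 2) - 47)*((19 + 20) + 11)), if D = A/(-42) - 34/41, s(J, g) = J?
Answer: -4304023/1722 ≈ -2499.4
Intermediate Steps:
A = -11
D = -977/1722 (D = -11/(-42) - 34/41 = -11*(-1/42) - 34*1/41 = 11/42 - 34/41 = -977/1722 ≈ -0.56736)
Q(S) = -977/1722 - S
-Q((s(-3, 2) - 47)*((19 + 20) + 11)) = -(-977/1722 - (-3 - 47)*((19 + 20) + 11)) = -(-977/1722 - (-50)*(39 + 11)) = -(-977/1722 - (-50)*50) = -(-977/1722 - 1*(-2500)) = -(-977/1722 + 2500) = -1*4304023/1722 = -4304023/1722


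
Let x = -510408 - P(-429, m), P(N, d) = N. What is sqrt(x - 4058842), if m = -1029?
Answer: I*sqrt(4568821) ≈ 2137.5*I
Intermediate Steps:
x = -509979 (x = -510408 - 1*(-429) = -510408 + 429 = -509979)
sqrt(x - 4058842) = sqrt(-509979 - 4058842) = sqrt(-4568821) = I*sqrt(4568821)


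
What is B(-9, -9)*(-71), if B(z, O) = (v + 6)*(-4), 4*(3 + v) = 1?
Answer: 923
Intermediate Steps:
v = -11/4 (v = -3 + (¼)*1 = -3 + ¼ = -11/4 ≈ -2.7500)
B(z, O) = -13 (B(z, O) = (-11/4 + 6)*(-4) = (13/4)*(-4) = -13)
B(-9, -9)*(-71) = -13*(-71) = 923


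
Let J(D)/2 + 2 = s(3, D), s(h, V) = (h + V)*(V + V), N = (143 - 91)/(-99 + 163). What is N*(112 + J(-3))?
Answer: 351/4 ≈ 87.750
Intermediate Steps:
N = 13/16 (N = 52/64 = 52*(1/64) = 13/16 ≈ 0.81250)
s(h, V) = 2*V*(V + h) (s(h, V) = (V + h)*(2*V) = 2*V*(V + h))
J(D) = -4 + 4*D*(3 + D) (J(D) = -4 + 2*(2*D*(D + 3)) = -4 + 2*(2*D*(3 + D)) = -4 + 4*D*(3 + D))
N*(112 + J(-3)) = 13*(112 + (-4 + 4*(-3)*(3 - 3)))/16 = 13*(112 + (-4 + 4*(-3)*0))/16 = 13*(112 + (-4 + 0))/16 = 13*(112 - 4)/16 = (13/16)*108 = 351/4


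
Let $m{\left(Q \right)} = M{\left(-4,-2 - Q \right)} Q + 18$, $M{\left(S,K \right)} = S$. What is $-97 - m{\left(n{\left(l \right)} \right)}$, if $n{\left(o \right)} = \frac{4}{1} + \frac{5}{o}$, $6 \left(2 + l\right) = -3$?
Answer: $-107$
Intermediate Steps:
$l = - \frac{5}{2}$ ($l = -2 + \frac{1}{6} \left(-3\right) = -2 - \frac{1}{2} = - \frac{5}{2} \approx -2.5$)
$n{\left(o \right)} = 4 + \frac{5}{o}$ ($n{\left(o \right)} = 4 \cdot 1 + \frac{5}{o} = 4 + \frac{5}{o}$)
$m{\left(Q \right)} = 18 - 4 Q$ ($m{\left(Q \right)} = - 4 Q + 18 = 18 - 4 Q$)
$-97 - m{\left(n{\left(l \right)} \right)} = -97 - \left(18 - 4 \left(4 + \frac{5}{- \frac{5}{2}}\right)\right) = -97 - \left(18 - 4 \left(4 + 5 \left(- \frac{2}{5}\right)\right)\right) = -97 - \left(18 - 4 \left(4 - 2\right)\right) = -97 - \left(18 - 8\right) = -97 - 10 = -107$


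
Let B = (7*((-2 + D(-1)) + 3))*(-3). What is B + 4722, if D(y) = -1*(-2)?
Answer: 4659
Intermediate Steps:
D(y) = 2
B = -63 (B = (7*((-2 + 2) + 3))*(-3) = (7*(0 + 3))*(-3) = (7*3)*(-3) = 21*(-3) = -63)
B + 4722 = -63 + 4722 = 4659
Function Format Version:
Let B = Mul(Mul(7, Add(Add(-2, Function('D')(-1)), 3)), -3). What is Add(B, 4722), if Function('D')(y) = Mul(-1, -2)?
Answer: 4659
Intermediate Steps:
Function('D')(y) = 2
B = -63 (B = Mul(Mul(7, Add(Add(-2, 2), 3)), -3) = Mul(Mul(7, Add(0, 3)), -3) = Mul(Mul(7, 3), -3) = Mul(21, -3) = -63)
Add(B, 4722) = Add(-63, 4722) = 4659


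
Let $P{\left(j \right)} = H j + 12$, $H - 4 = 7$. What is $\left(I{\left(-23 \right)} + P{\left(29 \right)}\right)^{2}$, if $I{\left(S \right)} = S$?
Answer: $94864$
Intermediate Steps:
$H = 11$ ($H = 4 + 7 = 11$)
$P{\left(j \right)} = 12 + 11 j$ ($P{\left(j \right)} = 11 j + 12 = 12 + 11 j$)
$\left(I{\left(-23 \right)} + P{\left(29 \right)}\right)^{2} = \left(-23 + \left(12 + 11 \cdot 29\right)\right)^{2} = \left(-23 + \left(12 + 319\right)\right)^{2} = \left(-23 + 331\right)^{2} = 308^{2} = 94864$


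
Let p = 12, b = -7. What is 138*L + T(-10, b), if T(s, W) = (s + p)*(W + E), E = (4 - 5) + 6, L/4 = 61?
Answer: 33668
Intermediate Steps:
L = 244 (L = 4*61 = 244)
E = 5 (E = -1 + 6 = 5)
T(s, W) = (5 + W)*(12 + s) (T(s, W) = (s + 12)*(W + 5) = (12 + s)*(5 + W) = (5 + W)*(12 + s))
138*L + T(-10, b) = 138*244 + (60 + 5*(-10) + 12*(-7) - 7*(-10)) = 33672 + (60 - 50 - 84 + 70) = 33672 - 4 = 33668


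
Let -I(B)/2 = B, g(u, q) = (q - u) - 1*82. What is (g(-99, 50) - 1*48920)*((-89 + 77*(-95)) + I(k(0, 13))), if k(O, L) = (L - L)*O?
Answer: 361707612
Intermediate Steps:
g(u, q) = -82 + q - u (g(u, q) = (q - u) - 82 = -82 + q - u)
k(O, L) = 0 (k(O, L) = 0*O = 0)
I(B) = -2*B
(g(-99, 50) - 1*48920)*((-89 + 77*(-95)) + I(k(0, 13))) = ((-82 + 50 - 1*(-99)) - 1*48920)*((-89 + 77*(-95)) - 2*0) = ((-82 + 50 + 99) - 48920)*((-89 - 7315) + 0) = (67 - 48920)*(-7404 + 0) = -48853*(-7404) = 361707612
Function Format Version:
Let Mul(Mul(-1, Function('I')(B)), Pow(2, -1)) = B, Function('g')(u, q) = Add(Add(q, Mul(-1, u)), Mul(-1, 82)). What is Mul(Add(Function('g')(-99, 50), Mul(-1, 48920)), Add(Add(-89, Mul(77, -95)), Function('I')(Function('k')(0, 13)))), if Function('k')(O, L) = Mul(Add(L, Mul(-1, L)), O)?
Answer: 361707612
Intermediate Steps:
Function('g')(u, q) = Add(-82, q, Mul(-1, u)) (Function('g')(u, q) = Add(Add(q, Mul(-1, u)), -82) = Add(-82, q, Mul(-1, u)))
Function('k')(O, L) = 0 (Function('k')(O, L) = Mul(0, O) = 0)
Function('I')(B) = Mul(-2, B)
Mul(Add(Function('g')(-99, 50), Mul(-1, 48920)), Add(Add(-89, Mul(77, -95)), Function('I')(Function('k')(0, 13)))) = Mul(Add(Add(-82, 50, Mul(-1, -99)), Mul(-1, 48920)), Add(Add(-89, Mul(77, -95)), Mul(-2, 0))) = Mul(Add(Add(-82, 50, 99), -48920), Add(Add(-89, -7315), 0)) = Mul(Add(67, -48920), Add(-7404, 0)) = Mul(-48853, -7404) = 361707612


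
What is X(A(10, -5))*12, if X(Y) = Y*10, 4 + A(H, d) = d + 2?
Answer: -840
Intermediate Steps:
A(H, d) = -2 + d (A(H, d) = -4 + (d + 2) = -4 + (2 + d) = -2 + d)
X(Y) = 10*Y
X(A(10, -5))*12 = (10*(-2 - 5))*12 = (10*(-7))*12 = -70*12 = -840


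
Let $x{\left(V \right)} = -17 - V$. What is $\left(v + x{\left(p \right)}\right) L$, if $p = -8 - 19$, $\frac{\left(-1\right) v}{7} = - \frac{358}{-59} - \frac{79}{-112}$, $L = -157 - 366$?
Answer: $\frac{18470791}{944} \approx 19567.0$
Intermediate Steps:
$L = -523$
$v = - \frac{44757}{944}$ ($v = - 7 \left(- \frac{358}{-59} - \frac{79}{-112}\right) = - 7 \left(\left(-358\right) \left(- \frac{1}{59}\right) - - \frac{79}{112}\right) = - 7 \left(\frac{358}{59} + \frac{79}{112}\right) = \left(-7\right) \frac{44757}{6608} = - \frac{44757}{944} \approx -47.412$)
$p = -27$ ($p = -8 - 19 = -27$)
$\left(v + x{\left(p \right)}\right) L = \left(- \frac{44757}{944} - -10\right) \left(-523\right) = \left(- \frac{44757}{944} + \left(-17 + 27\right)\right) \left(-523\right) = \left(- \frac{44757}{944} + 10\right) \left(-523\right) = \left(- \frac{35317}{944}\right) \left(-523\right) = \frac{18470791}{944}$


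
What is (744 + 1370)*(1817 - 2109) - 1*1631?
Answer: -618919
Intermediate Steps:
(744 + 1370)*(1817 - 2109) - 1*1631 = 2114*(-292) - 1631 = -617288 - 1631 = -618919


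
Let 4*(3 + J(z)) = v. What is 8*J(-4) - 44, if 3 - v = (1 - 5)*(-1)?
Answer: -70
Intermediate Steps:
v = -1 (v = 3 - (1 - 5)*(-1) = 3 - (-4)*(-1) = 3 - 1*4 = 3 - 4 = -1)
J(z) = -13/4 (J(z) = -3 + (¼)*(-1) = -3 - ¼ = -13/4)
8*J(-4) - 44 = 8*(-13/4) - 44 = -26 - 44 = -70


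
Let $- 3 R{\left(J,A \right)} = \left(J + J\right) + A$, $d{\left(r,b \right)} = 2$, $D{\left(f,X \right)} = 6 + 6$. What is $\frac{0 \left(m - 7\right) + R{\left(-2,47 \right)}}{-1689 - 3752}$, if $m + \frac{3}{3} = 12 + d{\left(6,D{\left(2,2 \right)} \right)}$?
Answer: $\frac{43}{16323} \approx 0.0026343$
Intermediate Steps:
$D{\left(f,X \right)} = 12$
$m = 13$ ($m = -1 + \left(12 + 2\right) = -1 + 14 = 13$)
$R{\left(J,A \right)} = - \frac{2 J}{3} - \frac{A}{3}$ ($R{\left(J,A \right)} = - \frac{\left(J + J\right) + A}{3} = - \frac{2 J + A}{3} = - \frac{A + 2 J}{3} = - \frac{2 J}{3} - \frac{A}{3}$)
$\frac{0 \left(m - 7\right) + R{\left(-2,47 \right)}}{-1689 - 3752} = \frac{0 \left(13 - 7\right) - \frac{43}{3}}{-1689 - 3752} = \frac{0 \cdot 6 + \left(\frac{4}{3} - \frac{47}{3}\right)}{-1689 - 3752} = \frac{0 - \frac{43}{3}}{-1689 - 3752} = - \frac{43}{3 \left(-5441\right)} = \left(- \frac{43}{3}\right) \left(- \frac{1}{5441}\right) = \frac{43}{16323}$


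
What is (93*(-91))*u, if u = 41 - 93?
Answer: 440076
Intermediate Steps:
u = -52
(93*(-91))*u = (93*(-91))*(-52) = -8463*(-52) = 440076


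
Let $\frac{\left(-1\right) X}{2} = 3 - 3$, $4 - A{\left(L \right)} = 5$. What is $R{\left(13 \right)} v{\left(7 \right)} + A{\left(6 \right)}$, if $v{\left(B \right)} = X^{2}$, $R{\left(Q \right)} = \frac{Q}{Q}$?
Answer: $-1$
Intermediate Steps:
$R{\left(Q \right)} = 1$
$A{\left(L \right)} = -1$ ($A{\left(L \right)} = 4 - 5 = -1$)
$X = 0$ ($X = - 2 \left(3 - 3\right) = \left(-2\right) 0 = 0$)
$v{\left(B \right)} = 0$ ($v{\left(B \right)} = 0^{2} = 0$)
$R{\left(13 \right)} v{\left(7 \right)} + A{\left(6 \right)} = 1 \cdot 0 - 1 = 0 - 1 = -1$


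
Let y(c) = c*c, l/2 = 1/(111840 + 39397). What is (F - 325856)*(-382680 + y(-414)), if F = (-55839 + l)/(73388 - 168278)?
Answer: 164671635262967290146/2391813155 ≈ 6.8848e+10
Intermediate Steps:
l = 2/151237 (l = 2/(111840 + 39397) = 2/151237 ≈ 1.3224e-5)
F = 8444922841/14350878930 (F = (-55839 + 2/151237)/(73388 - 168278) = -8444922841/151237/(-94890) = -8444922841/151237*(-1/94890) = 8444922841/14350878930 ≈ 0.58846)
y(c) = c²
(F - 325856)*(-382680 + y(-414)) = (8444922841/14350878930 - 325856)*(-382680 + (-414)²) = -4676311559691239*(-382680 + 171396)/14350878930 = -4676311559691239/14350878930*(-211284) = 164671635262967290146/2391813155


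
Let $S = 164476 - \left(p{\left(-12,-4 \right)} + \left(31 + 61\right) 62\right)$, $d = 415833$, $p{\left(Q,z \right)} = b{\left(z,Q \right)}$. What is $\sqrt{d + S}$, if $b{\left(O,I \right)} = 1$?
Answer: $2 \sqrt{143651} \approx 758.03$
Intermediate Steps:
$p{\left(Q,z \right)} = 1$
$S = 158771$ ($S = 164476 - \left(1 + \left(31 + 61\right) 62\right) = 164476 - \left(1 + 92 \cdot 62\right) = 164476 - \left(1 + 5704\right) = 164476 - 5705 = 158771$)
$\sqrt{d + S} = \sqrt{415833 + 158771} = \sqrt{574604} = 2 \sqrt{143651}$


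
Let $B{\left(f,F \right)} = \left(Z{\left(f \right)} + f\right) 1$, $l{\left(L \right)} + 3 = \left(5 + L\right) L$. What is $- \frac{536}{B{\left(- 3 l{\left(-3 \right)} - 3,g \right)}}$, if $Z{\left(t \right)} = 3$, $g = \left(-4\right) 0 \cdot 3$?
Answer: $- \frac{536}{27} \approx -19.852$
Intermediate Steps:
$g = 0$ ($g = 0 \cdot 3 = 0$)
$l{\left(L \right)} = -3 + L \left(5 + L\right)$ ($l{\left(L \right)} = -3 + \left(5 + L\right) L = -3 + L \left(5 + L\right)$)
$B{\left(f,F \right)} = 3 + f$ ($B{\left(f,F \right)} = \left(3 + f\right) 1 = 3 + f$)
$- \frac{536}{B{\left(- 3 l{\left(-3 \right)} - 3,g \right)}} = - \frac{536}{3 - \left(3 + 3 \left(-3 + \left(-3\right)^{2} + 5 \left(-3\right)\right)\right)} = - \frac{536}{3 - \left(3 + 3 \left(-3 + 9 - 15\right)\right)} = - \frac{536}{3 - -24} = - \frac{536}{3 + \left(27 - 3\right)} = - \frac{536}{3 + 24} = - \frac{536}{27}$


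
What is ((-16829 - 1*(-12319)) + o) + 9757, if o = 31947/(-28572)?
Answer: 49961779/9524 ≈ 5245.9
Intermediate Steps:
o = -10649/9524 (o = 31947*(-1/28572) = -10649/9524 ≈ -1.1181)
((-16829 - 1*(-12319)) + o) + 9757 = ((-16829 - 1*(-12319)) - 10649/9524) + 9757 = ((-16829 + 12319) - 10649/9524) + 9757 = (-4510 - 10649/9524) + 9757 = -42963889/9524 + 9757 = 49961779/9524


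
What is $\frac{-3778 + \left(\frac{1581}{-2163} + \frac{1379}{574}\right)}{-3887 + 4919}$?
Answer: $- \frac{223264093}{61013904} \approx -3.6592$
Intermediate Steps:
$\frac{-3778 + \left(\frac{1581}{-2163} + \frac{1379}{574}\right)}{-3887 + 4919} = \frac{-3778 + \left(1581 \left(- \frac{1}{2163}\right) + 1379 \cdot \frac{1}{574}\right)}{1032} = \left(-3778 + \left(- \frac{527}{721} + \frac{197}{82}\right)\right) \frac{1}{1032} = \left(-3778 + \frac{98823}{59122}\right) \frac{1}{1032} = \left(- \frac{223264093}{59122}\right) \frac{1}{1032} = - \frac{223264093}{61013904}$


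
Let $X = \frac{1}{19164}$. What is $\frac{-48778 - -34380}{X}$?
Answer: $-275923272$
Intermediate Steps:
$X = \frac{1}{19164} \approx 5.2181 \cdot 10^{-5}$
$\frac{-48778 - -34380}{X} = \left(-48778 - -34380\right) \frac{1}{\frac{1}{19164}} = \left(-48778 + 34380\right) 19164 = \left(-14398\right) 19164 = -275923272$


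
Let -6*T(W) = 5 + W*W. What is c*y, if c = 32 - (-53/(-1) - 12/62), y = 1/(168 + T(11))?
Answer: -215/1519 ≈ -0.14154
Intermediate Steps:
T(W) = -⅚ - W²/6 (T(W) = -(5 + W*W)/6 = -(5 + W²)/6 = -⅚ - W²/6)
y = 1/147 (y = 1/(168 + (-⅚ - ⅙*11²)) = 1/(168 + (-⅚ - ⅙*121)) = 1/(168 + (-⅚ - 121/6)) = 1/(168 - 21) = 1/147 ≈ 0.0068027)
c = -645/31 (c = 32 - (-53*(-1) - 12*1/62) = 32 - (53 - 6/31) = 32 - 1*1637/31 = 32 - 1637/31 = -645/31 ≈ -20.806)
c*y = -645/31*1/147 = -215/1519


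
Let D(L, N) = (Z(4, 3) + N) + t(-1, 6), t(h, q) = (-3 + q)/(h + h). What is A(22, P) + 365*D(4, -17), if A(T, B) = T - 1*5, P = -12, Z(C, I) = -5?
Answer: -17121/2 ≈ -8560.5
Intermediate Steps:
t(h, q) = (-3 + q)/(2*h) (t(h, q) = (-3 + q)/((2*h)) = (-3 + q)*(1/(2*h)) = (-3 + q)/(2*h))
D(L, N) = -13/2 + N (D(L, N) = (-5 + N) + (½)*(-3 + 6)/(-1) = (-5 + N) + (½)*(-1)*3 = (-5 + N) - 3/2 = -13/2 + N)
A(T, B) = -5 + T (A(T, B) = T - 5 = -5 + T)
A(22, P) + 365*D(4, -17) = (-5 + 22) + 365*(-13/2 - 17) = 17 + 365*(-47/2) = 17 - 17155/2 = -17121/2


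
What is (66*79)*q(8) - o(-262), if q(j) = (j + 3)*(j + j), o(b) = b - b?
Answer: 917664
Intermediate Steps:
o(b) = 0
q(j) = 2*j*(3 + j) (q(j) = (3 + j)*(2*j) = 2*j*(3 + j))
(66*79)*q(8) - o(-262) = (66*79)*(2*8*(3 + 8)) - 1*0 = 5214*(2*8*11) + 0 = 5214*176 + 0 = 917664 + 0 = 917664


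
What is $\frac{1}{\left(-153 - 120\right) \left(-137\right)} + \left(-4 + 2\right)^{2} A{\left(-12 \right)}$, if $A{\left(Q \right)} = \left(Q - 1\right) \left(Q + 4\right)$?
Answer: $\frac{15558817}{37401} \approx 416.0$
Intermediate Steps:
$A{\left(Q \right)} = \left(-1 + Q\right) \left(4 + Q\right)$
$\frac{1}{\left(-153 - 120\right) \left(-137\right)} + \left(-4 + 2\right)^{2} A{\left(-12 \right)} = \frac{1}{\left(-153 - 120\right) \left(-137\right)} + \left(-4 + 2\right)^{2} \left(-4 + \left(-12\right)^{2} + 3 \left(-12\right)\right) = \frac{1}{-273} \left(- \frac{1}{137}\right) + \left(-2\right)^{2} \left(-4 + 144 - 36\right) = \left(- \frac{1}{273}\right) \left(- \frac{1}{137}\right) + 4 \cdot 104 = \frac{1}{37401} + 416 = \frac{15558817}{37401}$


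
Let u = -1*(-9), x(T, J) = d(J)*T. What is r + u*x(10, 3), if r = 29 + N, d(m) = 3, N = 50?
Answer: 349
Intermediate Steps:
x(T, J) = 3*T
u = 9
r = 79 (r = 29 + 50 = 79)
r + u*x(10, 3) = 79 + 9*(3*10) = 79 + 9*30 = 79 + 270 = 349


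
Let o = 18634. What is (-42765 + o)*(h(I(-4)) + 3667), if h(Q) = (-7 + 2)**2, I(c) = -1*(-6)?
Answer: -89091652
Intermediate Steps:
I(c) = 6
h(Q) = 25 (h(Q) = (-5)**2 = 25)
(-42765 + o)*(h(I(-4)) + 3667) = (-42765 + 18634)*(25 + 3667) = -24131*3692 = -89091652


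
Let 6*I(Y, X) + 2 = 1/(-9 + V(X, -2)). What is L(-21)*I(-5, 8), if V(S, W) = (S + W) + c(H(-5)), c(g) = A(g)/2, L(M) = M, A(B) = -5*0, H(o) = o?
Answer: 49/6 ≈ 8.1667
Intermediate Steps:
A(B) = 0
c(g) = 0 (c(g) = 0/2 = 0*(½) = 0)
V(S, W) = S + W (V(S, W) = (S + W) + 0 = S + W)
I(Y, X) = -⅓ + 1/(6*(-11 + X)) (I(Y, X) = -⅓ + 1/(6*(-9 + (X - 2))) = -⅓ + 1/(6*(-9 + (-2 + X))) = -⅓ + 1/(6*(-11 + X)))
L(-21)*I(-5, 8) = -7*(23 - 2*8)/(2*(-11 + 8)) = -7*(23 - 16)/(2*(-3)) = -7*(-1)*7/(2*3) = -21*(-7/18) = 49/6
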